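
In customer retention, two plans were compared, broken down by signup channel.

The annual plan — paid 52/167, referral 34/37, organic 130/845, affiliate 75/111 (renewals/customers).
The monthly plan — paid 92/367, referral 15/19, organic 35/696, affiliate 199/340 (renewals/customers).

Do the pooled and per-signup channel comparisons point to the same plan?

Yes

Paid: the annual plan 52/167 = 31.1%, the monthly plan 92/367 = 25.1% → the annual plan
Referral: the annual plan 34/37 = 91.9%, the monthly plan 15/19 = 78.9% → the annual plan
Organic: the annual plan 130/845 = 15.4%, the monthly plan 35/696 = 5.0% → the annual plan
Affiliate: the annual plan 75/111 = 67.6%, the monthly plan 199/340 = 58.5% → the annual plan
Overall: the annual plan 291/1160 = 25.1%, the monthly plan 341/1422 = 24.0% → the annual plan
The annual plan wins overall and in every signup group — no reversal.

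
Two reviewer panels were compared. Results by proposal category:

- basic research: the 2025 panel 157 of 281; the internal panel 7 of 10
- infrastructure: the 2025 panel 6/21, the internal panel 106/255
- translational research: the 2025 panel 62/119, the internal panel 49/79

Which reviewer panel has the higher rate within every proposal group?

the internal panel

Basic research: the 2025 panel 157/281 = 55.9%, the internal panel 7/10 = 70.0% → the internal panel
Infrastructure: the 2025 panel 6/21 = 28.6%, the internal panel 106/255 = 41.6% → the internal panel
Translational research: the 2025 panel 62/119 = 52.1%, the internal panel 49/79 = 62.0% → the internal panel
The internal panel has the higher rate in all 3 groups.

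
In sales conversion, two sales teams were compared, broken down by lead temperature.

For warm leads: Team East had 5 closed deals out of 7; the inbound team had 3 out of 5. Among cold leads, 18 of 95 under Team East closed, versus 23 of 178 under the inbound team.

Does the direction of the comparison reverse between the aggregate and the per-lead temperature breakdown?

Warm: Team East 5/7 = 71.4%, the inbound team 3/5 = 60.0% → Team East
Cold: Team East 18/95 = 18.9%, the inbound team 23/178 = 12.9% → Team East
Overall: Team East 23/102 = 22.5%, the inbound team 26/183 = 14.2% → Team East
Team East wins overall and in every lead group — no reversal.

No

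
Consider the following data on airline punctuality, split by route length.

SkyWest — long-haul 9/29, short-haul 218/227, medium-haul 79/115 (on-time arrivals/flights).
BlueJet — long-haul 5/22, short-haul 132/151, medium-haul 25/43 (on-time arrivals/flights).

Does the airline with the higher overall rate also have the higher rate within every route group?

Long-haul: SkyWest 9/29 = 31.0%, BlueJet 5/22 = 22.7% → SkyWest
Short-haul: SkyWest 218/227 = 96.0%, BlueJet 132/151 = 87.4% → SkyWest
Medium-haul: SkyWest 79/115 = 68.7%, BlueJet 25/43 = 58.1% → SkyWest
Overall: SkyWest 306/371 = 82.5%, BlueJet 162/216 = 75.0% → SkyWest
SkyWest wins overall and in every route group — no reversal.

Yes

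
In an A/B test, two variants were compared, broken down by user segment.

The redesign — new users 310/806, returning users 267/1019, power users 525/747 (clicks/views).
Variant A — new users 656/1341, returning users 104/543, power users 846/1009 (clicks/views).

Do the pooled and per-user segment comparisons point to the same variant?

New users: the redesign 310/806 = 38.5%, Variant A 656/1341 = 48.9% → Variant A
Returning users: the redesign 267/1019 = 26.2%, Variant A 104/543 = 19.2% → the redesign
Power users: the redesign 525/747 = 70.3%, Variant A 846/1009 = 83.8% → Variant A
Overall: the redesign 1102/2572 = 42.8%, Variant A 1606/2893 = 55.5% → Variant A
Neither sweeps: the redesign wins 1 of 3 groups, Variant A wins 2. Variant A wins overall but not every group — no Simpson reversal.

No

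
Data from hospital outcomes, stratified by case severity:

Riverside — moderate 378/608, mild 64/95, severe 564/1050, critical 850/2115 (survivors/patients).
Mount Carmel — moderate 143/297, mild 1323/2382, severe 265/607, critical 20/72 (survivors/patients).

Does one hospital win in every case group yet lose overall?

Moderate: Riverside 378/608 = 62.2%, Mount Carmel 143/297 = 48.1% → Riverside
Mild: Riverside 64/95 = 67.4%, Mount Carmel 1323/2382 = 55.5% → Riverside
Severe: Riverside 564/1050 = 53.7%, Mount Carmel 265/607 = 43.7% → Riverside
Critical: Riverside 850/2115 = 40.2%, Mount Carmel 20/72 = 27.8% → Riverside
Overall: Riverside 1856/3868 = 48.0%, Mount Carmel 1751/3358 = 52.1% → Mount Carmel
Riverside wins each case group but Mount Carmel wins overall — the comparison reverses. Riverside's patients skew toward critical, which has a lower base rate.

Yes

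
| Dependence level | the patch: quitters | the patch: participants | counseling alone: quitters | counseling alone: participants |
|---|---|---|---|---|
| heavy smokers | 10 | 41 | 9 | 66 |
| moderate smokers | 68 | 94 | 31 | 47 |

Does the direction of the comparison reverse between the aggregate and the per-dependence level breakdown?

Heavy smokers: the patch 10/41 = 24.4%, counseling alone 9/66 = 13.6% → the patch
Moderate smokers: the patch 68/94 = 72.3%, counseling alone 31/47 = 66.0% → the patch
Overall: the patch 78/135 = 57.8%, counseling alone 40/113 = 35.4% → the patch
The patch wins overall and in every dependence group — no reversal.

No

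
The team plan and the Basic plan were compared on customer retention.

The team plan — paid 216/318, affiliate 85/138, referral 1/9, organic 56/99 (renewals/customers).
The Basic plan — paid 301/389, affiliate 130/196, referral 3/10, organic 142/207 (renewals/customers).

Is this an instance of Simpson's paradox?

Paid: the team plan 216/318 = 67.9%, the Basic plan 301/389 = 77.4% → the Basic plan
Affiliate: the team plan 85/138 = 61.6%, the Basic plan 130/196 = 66.3% → the Basic plan
Referral: the team plan 1/9 = 11.1%, the Basic plan 3/10 = 30.0% → the Basic plan
Organic: the team plan 56/99 = 56.6%, the Basic plan 142/207 = 68.6% → the Basic plan
Overall: the team plan 358/564 = 63.5%, the Basic plan 576/802 = 71.8% → the Basic plan
The Basic plan wins overall and in every signup group — no reversal.

No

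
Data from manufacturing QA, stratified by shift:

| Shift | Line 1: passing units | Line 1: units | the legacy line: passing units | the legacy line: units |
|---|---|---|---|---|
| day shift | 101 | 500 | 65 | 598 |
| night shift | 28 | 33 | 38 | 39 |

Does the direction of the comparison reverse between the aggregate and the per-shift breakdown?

No

Day shift: Line 1 101/500 = 20.2%, the legacy line 65/598 = 10.9% → Line 1
Night shift: Line 1 28/33 = 84.8%, the legacy line 38/39 = 97.4% → the legacy line
Overall: Line 1 129/533 = 24.2%, the legacy line 103/637 = 16.2% → Line 1
Neither sweeps: Line 1 wins 1 of 2 groups, the legacy line wins 1. Line 1 wins overall but not every group — no Simpson reversal.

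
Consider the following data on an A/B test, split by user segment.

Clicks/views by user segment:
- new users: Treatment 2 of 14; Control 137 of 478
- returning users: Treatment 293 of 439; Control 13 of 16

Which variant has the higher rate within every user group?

Control

New users: Treatment 2/14 = 14.3%, Control 137/478 = 28.7% → Control
Returning users: Treatment 293/439 = 66.7%, Control 13/16 = 81.2% → Control
Control has the higher rate in both groups.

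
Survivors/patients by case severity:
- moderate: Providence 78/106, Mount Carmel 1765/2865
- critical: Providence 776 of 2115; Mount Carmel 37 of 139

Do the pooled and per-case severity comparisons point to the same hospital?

No

Moderate: Providence 78/106 = 73.6%, Mount Carmel 1765/2865 = 61.6% → Providence
Critical: Providence 776/2115 = 36.7%, Mount Carmel 37/139 = 26.6% → Providence
Overall: Providence 854/2221 = 38.5%, Mount Carmel 1802/3004 = 60.0% → Mount Carmel
Providence wins each case group but Mount Carmel wins overall — the comparison reverses. Providence's patients skew toward critical, which has a lower base rate.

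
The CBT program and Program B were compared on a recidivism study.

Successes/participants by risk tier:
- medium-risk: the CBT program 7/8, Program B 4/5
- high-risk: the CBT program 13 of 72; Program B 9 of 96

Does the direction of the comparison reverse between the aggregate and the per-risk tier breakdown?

No

Medium-risk: the CBT program 7/8 = 87.5%, Program B 4/5 = 80.0% → the CBT program
High-risk: the CBT program 13/72 = 18.1%, Program B 9/96 = 9.4% → the CBT program
Overall: the CBT program 20/80 = 25.0%, Program B 13/101 = 12.9% → the CBT program
The CBT program wins overall and in every risk group — no reversal.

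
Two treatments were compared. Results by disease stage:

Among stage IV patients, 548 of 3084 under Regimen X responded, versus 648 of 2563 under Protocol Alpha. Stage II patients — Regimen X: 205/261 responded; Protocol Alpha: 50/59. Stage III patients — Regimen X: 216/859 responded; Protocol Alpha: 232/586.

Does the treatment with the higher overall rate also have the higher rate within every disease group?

Stage IV: Regimen X 548/3084 = 17.8%, Protocol Alpha 648/2563 = 25.3% → Protocol Alpha
Stage II: Regimen X 205/261 = 78.5%, Protocol Alpha 50/59 = 84.7% → Protocol Alpha
Stage III: Regimen X 216/859 = 25.1%, Protocol Alpha 232/586 = 39.6% → Protocol Alpha
Overall: Regimen X 969/4204 = 23.0%, Protocol Alpha 930/3208 = 29.0% → Protocol Alpha
Protocol Alpha wins overall and in every disease group — no reversal.

Yes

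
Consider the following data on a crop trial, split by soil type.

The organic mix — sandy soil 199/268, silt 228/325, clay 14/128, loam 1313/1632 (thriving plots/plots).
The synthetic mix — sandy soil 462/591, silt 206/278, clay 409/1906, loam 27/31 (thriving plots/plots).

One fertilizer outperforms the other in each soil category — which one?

Sandy soil: the organic mix 199/268 = 74.3%, the synthetic mix 462/591 = 78.2% → the synthetic mix
Silt: the organic mix 228/325 = 70.2%, the synthetic mix 206/278 = 74.1% → the synthetic mix
Clay: the organic mix 14/128 = 10.9%, the synthetic mix 409/1906 = 21.5% → the synthetic mix
Loam: the organic mix 1313/1632 = 80.5%, the synthetic mix 27/31 = 87.1% → the synthetic mix
The synthetic mix has the higher rate in all 4 groups.

the synthetic mix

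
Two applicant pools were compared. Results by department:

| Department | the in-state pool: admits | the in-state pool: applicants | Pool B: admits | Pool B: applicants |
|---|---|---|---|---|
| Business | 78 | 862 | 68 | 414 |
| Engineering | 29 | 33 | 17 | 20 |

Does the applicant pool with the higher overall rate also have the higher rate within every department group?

No

Business: the in-state pool 78/862 = 9.0%, Pool B 68/414 = 16.4% → Pool B
Engineering: the in-state pool 29/33 = 87.9%, Pool B 17/20 = 85.0% → the in-state pool
Overall: the in-state pool 107/895 = 12.0%, Pool B 85/434 = 19.6% → Pool B
Neither sweeps: the in-state pool wins 1 of 2 groups, Pool B wins 1. Pool B wins overall but not every group — no Simpson reversal.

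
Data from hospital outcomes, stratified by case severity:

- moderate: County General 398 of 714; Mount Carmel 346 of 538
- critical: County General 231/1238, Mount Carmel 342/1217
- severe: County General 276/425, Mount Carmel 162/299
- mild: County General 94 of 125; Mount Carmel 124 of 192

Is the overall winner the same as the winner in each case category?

Moderate: County General 398/714 = 55.7%, Mount Carmel 346/538 = 64.3% → Mount Carmel
Critical: County General 231/1238 = 18.7%, Mount Carmel 342/1217 = 28.1% → Mount Carmel
Severe: County General 276/425 = 64.9%, Mount Carmel 162/299 = 54.2% → County General
Mild: County General 94/125 = 75.2%, Mount Carmel 124/192 = 64.6% → County General
Overall: County General 999/2502 = 39.9%, Mount Carmel 974/2246 = 43.4% → Mount Carmel
Neither sweeps: County General wins 2 of 4 groups, Mount Carmel wins 2. Mount Carmel wins overall but not every group — no Simpson reversal.

No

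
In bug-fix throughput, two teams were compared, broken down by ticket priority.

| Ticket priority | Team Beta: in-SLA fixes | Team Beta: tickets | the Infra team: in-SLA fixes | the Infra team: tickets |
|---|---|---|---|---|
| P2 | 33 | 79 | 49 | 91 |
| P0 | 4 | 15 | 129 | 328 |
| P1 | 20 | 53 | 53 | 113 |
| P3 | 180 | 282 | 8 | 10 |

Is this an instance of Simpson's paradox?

P2: Team Beta 33/79 = 41.8%, the Infra team 49/91 = 53.8% → the Infra team
P0: Team Beta 4/15 = 26.7%, the Infra team 129/328 = 39.3% → the Infra team
P1: Team Beta 20/53 = 37.7%, the Infra team 53/113 = 46.9% → the Infra team
P3: Team Beta 180/282 = 63.8%, the Infra team 8/10 = 80.0% → the Infra team
Overall: Team Beta 237/429 = 55.2%, the Infra team 239/542 = 44.1% → Team Beta
The Infra team wins each ticket group but Team Beta wins overall — the comparison reverses. The Infra team's tickets skew toward P0, which has a lower base rate.

Yes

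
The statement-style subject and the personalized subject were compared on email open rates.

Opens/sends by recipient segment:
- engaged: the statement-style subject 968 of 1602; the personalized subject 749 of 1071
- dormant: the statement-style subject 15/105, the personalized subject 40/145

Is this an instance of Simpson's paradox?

No

Engaged: the statement-style subject 968/1602 = 60.4%, the personalized subject 749/1071 = 69.9% → the personalized subject
Dormant: the statement-style subject 15/105 = 14.3%, the personalized subject 40/145 = 27.6% → the personalized subject
Overall: the statement-style subject 983/1707 = 57.6%, the personalized subject 789/1216 = 64.9% → the personalized subject
The personalized subject wins overall and in every recipient group — no reversal.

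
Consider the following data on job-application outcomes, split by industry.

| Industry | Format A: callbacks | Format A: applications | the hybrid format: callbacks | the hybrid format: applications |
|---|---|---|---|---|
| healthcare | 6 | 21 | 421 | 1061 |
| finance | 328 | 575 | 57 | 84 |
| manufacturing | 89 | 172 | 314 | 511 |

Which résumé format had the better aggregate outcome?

Healthcare: Format A 6/21 = 28.6%, the hybrid format 421/1061 = 39.7% → the hybrid format
Finance: Format A 328/575 = 57.0%, the hybrid format 57/84 = 67.9% → the hybrid format
Manufacturing: Format A 89/172 = 51.7%, the hybrid format 314/511 = 61.4% → the hybrid format
Overall: Format A 423/768 = 55.1%, the hybrid format 792/1656 = 47.8% → Format A
(The hybrid format wins every industry group but Format A wins overall — the hybrid format's applications skew toward the low-rate healthcare group.)

Format A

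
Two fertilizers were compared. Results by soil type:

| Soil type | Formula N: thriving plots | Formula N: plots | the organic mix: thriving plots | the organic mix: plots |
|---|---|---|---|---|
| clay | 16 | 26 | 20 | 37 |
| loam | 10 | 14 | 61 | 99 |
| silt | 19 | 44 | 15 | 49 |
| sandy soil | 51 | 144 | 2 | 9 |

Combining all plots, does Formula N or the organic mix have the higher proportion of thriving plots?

Clay: Formula N 16/26 = 61.5%, the organic mix 20/37 = 54.1% → Formula N
Loam: Formula N 10/14 = 71.4%, the organic mix 61/99 = 61.6% → Formula N
Silt: Formula N 19/44 = 43.2%, the organic mix 15/49 = 30.6% → Formula N
Sandy soil: Formula N 51/144 = 35.4%, the organic mix 2/9 = 22.2% → Formula N
Overall: Formula N 96/228 = 42.1%, the organic mix 98/194 = 50.5% → the organic mix
(Formula N wins every soil group but the organic mix wins overall — Formula N's plots skew toward the low-rate sandy soil group.)

the organic mix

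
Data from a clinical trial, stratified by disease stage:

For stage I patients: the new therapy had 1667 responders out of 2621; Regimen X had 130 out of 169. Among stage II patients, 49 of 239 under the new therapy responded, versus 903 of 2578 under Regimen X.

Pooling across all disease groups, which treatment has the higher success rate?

the new therapy

Stage I: the new therapy 1667/2621 = 63.6%, Regimen X 130/169 = 76.9% → Regimen X
Stage II: the new therapy 49/239 = 20.5%, Regimen X 903/2578 = 35.0% → Regimen X
Overall: the new therapy 1716/2860 = 60.0%, Regimen X 1033/2747 = 37.6% → the new therapy
(Regimen X wins every disease group but the new therapy wins overall — Regimen X's patients skew toward the low-rate stage II group.)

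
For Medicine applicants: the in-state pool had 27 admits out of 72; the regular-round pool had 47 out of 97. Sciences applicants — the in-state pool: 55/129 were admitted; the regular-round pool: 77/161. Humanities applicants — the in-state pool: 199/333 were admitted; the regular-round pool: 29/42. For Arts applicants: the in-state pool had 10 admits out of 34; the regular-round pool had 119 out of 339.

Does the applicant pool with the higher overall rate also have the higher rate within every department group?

No

Medicine: the in-state pool 27/72 = 37.5%, the regular-round pool 47/97 = 48.5% → the regular-round pool
Sciences: the in-state pool 55/129 = 42.6%, the regular-round pool 77/161 = 47.8% → the regular-round pool
Humanities: the in-state pool 199/333 = 59.8%, the regular-round pool 29/42 = 69.0% → the regular-round pool
Arts: the in-state pool 10/34 = 29.4%, the regular-round pool 119/339 = 35.1% → the regular-round pool
Overall: the in-state pool 291/568 = 51.2%, the regular-round pool 272/639 = 42.6% → the in-state pool
The regular-round pool wins each department group but the in-state pool wins overall — the comparison reverses. The regular-round pool's applicants skew toward Arts, which has a lower base rate.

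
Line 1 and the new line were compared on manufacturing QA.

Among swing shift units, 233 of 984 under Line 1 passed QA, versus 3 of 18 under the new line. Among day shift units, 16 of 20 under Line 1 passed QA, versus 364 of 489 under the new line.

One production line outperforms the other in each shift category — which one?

Line 1

Swing shift: Line 1 233/984 = 23.7%, the new line 3/18 = 16.7% → Line 1
Day shift: Line 1 16/20 = 80.0%, the new line 364/489 = 74.4% → Line 1
Line 1 has the higher rate in both groups.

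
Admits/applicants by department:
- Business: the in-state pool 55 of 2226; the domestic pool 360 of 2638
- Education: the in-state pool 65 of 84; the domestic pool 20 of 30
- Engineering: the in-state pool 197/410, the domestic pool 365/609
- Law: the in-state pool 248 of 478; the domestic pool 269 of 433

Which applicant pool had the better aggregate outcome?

the domestic pool

Business: the in-state pool 55/2226 = 2.5%, the domestic pool 360/2638 = 13.6% → the domestic pool
Education: the in-state pool 65/84 = 77.4%, the domestic pool 20/30 = 66.7% → the in-state pool
Engineering: the in-state pool 197/410 = 48.0%, the domestic pool 365/609 = 59.9% → the domestic pool
Law: the in-state pool 248/478 = 51.9%, the domestic pool 269/433 = 62.1% → the domestic pool
Overall: the in-state pool 565/3198 = 17.7%, the domestic pool 1014/3710 = 27.3% → the domestic pool
(Neither sweeps every department group, but the domestic pool has the higher pooled rate.)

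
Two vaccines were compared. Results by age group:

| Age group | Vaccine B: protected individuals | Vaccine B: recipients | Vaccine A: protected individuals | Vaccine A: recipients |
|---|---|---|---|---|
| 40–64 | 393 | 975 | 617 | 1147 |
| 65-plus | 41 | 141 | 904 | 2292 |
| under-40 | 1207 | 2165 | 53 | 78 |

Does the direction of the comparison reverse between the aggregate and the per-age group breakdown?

40–64: Vaccine B 393/975 = 40.3%, Vaccine A 617/1147 = 53.8% → Vaccine A
65-plus: Vaccine B 41/141 = 29.1%, Vaccine A 904/2292 = 39.4% → Vaccine A
Under-40: Vaccine B 1207/2165 = 55.8%, Vaccine A 53/78 = 67.9% → Vaccine A
Overall: Vaccine B 1641/3281 = 50.0%, Vaccine A 1574/3517 = 44.8% → Vaccine B
Vaccine A wins each age group but Vaccine B wins overall — the comparison reverses. Vaccine A's recipients skew toward 65-plus, which has a lower base rate.

Yes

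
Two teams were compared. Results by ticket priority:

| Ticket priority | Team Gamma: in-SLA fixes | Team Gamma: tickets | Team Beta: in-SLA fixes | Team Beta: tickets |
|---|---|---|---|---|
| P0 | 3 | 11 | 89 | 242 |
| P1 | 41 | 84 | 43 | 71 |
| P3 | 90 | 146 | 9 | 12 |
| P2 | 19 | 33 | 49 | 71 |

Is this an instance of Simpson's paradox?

P0: Team Gamma 3/11 = 27.3%, Team Beta 89/242 = 36.8% → Team Beta
P1: Team Gamma 41/84 = 48.8%, Team Beta 43/71 = 60.6% → Team Beta
P3: Team Gamma 90/146 = 61.6%, Team Beta 9/12 = 75.0% → Team Beta
P2: Team Gamma 19/33 = 57.6%, Team Beta 49/71 = 69.0% → Team Beta
Overall: Team Gamma 153/274 = 55.8%, Team Beta 190/396 = 48.0% → Team Gamma
Team Beta wins each ticket group but Team Gamma wins overall — the comparison reverses. Team Beta's tickets skew toward P0, which has a lower base rate.

Yes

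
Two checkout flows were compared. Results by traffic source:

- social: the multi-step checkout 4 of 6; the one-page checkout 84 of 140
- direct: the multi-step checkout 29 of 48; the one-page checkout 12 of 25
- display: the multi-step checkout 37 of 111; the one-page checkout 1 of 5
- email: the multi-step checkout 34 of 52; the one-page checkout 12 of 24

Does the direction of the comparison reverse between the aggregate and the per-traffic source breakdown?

Social: the multi-step checkout 4/6 = 66.7%, the one-page checkout 84/140 = 60.0% → the multi-step checkout
Direct: the multi-step checkout 29/48 = 60.4%, the one-page checkout 12/25 = 48.0% → the multi-step checkout
Display: the multi-step checkout 37/111 = 33.3%, the one-page checkout 1/5 = 20.0% → the multi-step checkout
Email: the multi-step checkout 34/52 = 65.4%, the one-page checkout 12/24 = 50.0% → the multi-step checkout
Overall: the multi-step checkout 104/217 = 47.9%, the one-page checkout 109/194 = 56.2% → the one-page checkout
The multi-step checkout wins each traffic group but the one-page checkout wins overall — the comparison reverses. The multi-step checkout's sessions skew toward display, which has a lower base rate.

Yes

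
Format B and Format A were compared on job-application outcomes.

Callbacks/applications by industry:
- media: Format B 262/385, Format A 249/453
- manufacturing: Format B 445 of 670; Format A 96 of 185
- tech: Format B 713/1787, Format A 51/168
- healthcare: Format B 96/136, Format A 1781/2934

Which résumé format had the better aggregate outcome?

Format A

Media: Format B 262/385 = 68.1%, Format A 249/453 = 55.0% → Format B
Manufacturing: Format B 445/670 = 66.4%, Format A 96/185 = 51.9% → Format B
Tech: Format B 713/1787 = 39.9%, Format A 51/168 = 30.4% → Format B
Healthcare: Format B 96/136 = 70.6%, Format A 1781/2934 = 60.7% → Format B
Overall: Format B 1516/2978 = 50.9%, Format A 2177/3740 = 58.2% → Format A
(Format B wins every industry group but Format A wins overall — Format B's applications skew toward the low-rate tech group.)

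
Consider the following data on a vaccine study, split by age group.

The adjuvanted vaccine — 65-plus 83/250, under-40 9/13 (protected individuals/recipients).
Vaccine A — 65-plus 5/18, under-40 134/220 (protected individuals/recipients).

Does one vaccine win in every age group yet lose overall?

65-plus: the adjuvanted vaccine 83/250 = 33.2%, Vaccine A 5/18 = 27.8% → the adjuvanted vaccine
Under-40: the adjuvanted vaccine 9/13 = 69.2%, Vaccine A 134/220 = 60.9% → the adjuvanted vaccine
Overall: the adjuvanted vaccine 92/263 = 35.0%, Vaccine A 139/238 = 58.4% → Vaccine A
The adjuvanted vaccine wins each age group but Vaccine A wins overall — the comparison reverses. The adjuvanted vaccine's recipients skew toward 65-plus, which has a lower base rate.

Yes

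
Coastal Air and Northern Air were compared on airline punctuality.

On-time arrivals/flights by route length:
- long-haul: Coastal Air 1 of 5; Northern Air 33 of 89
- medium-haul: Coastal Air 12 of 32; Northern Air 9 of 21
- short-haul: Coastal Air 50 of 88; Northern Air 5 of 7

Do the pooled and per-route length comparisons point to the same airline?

No

Long-haul: Coastal Air 1/5 = 20.0%, Northern Air 33/89 = 37.1% → Northern Air
Medium-haul: Coastal Air 12/32 = 37.5%, Northern Air 9/21 = 42.9% → Northern Air
Short-haul: Coastal Air 50/88 = 56.8%, Northern Air 5/7 = 71.4% → Northern Air
Overall: Coastal Air 63/125 = 50.4%, Northern Air 47/117 = 40.2% → Coastal Air
Northern Air wins each route group but Coastal Air wins overall — the comparison reverses. Northern Air's flights skew toward long-haul, which has a lower base rate.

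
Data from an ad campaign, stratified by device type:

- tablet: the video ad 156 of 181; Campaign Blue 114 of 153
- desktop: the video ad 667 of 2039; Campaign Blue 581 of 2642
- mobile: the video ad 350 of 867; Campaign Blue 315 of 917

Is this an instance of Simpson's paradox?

No

Tablet: the video ad 156/181 = 86.2%, Campaign Blue 114/153 = 74.5% → the video ad
Desktop: the video ad 667/2039 = 32.7%, Campaign Blue 581/2642 = 22.0% → the video ad
Mobile: the video ad 350/867 = 40.4%, Campaign Blue 315/917 = 34.4% → the video ad
Overall: the video ad 1173/3087 = 38.0%, Campaign Blue 1010/3712 = 27.2% → the video ad
The video ad wins overall and in every device group — no reversal.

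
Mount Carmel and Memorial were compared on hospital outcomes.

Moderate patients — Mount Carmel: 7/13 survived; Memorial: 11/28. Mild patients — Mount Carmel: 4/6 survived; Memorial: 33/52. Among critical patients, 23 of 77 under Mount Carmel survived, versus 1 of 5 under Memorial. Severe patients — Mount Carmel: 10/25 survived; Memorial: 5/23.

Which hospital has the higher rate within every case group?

Mount Carmel

Moderate: Mount Carmel 7/13 = 53.8%, Memorial 11/28 = 39.3% → Mount Carmel
Mild: Mount Carmel 4/6 = 66.7%, Memorial 33/52 = 63.5% → Mount Carmel
Critical: Mount Carmel 23/77 = 29.9%, Memorial 1/5 = 20.0% → Mount Carmel
Severe: Mount Carmel 10/25 = 40.0%, Memorial 5/23 = 21.7% → Mount Carmel
Mount Carmel has the higher rate in all 4 groups.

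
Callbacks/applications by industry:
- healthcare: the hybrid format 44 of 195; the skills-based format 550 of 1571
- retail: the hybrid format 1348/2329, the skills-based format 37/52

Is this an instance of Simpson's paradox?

Yes

Healthcare: the hybrid format 44/195 = 22.6%, the skills-based format 550/1571 = 35.0% → the skills-based format
Retail: the hybrid format 1348/2329 = 57.9%, the skills-based format 37/52 = 71.2% → the skills-based format
Overall: the hybrid format 1392/2524 = 55.2%, the skills-based format 587/1623 = 36.2% → the hybrid format
The skills-based format wins each industry group but the hybrid format wins overall — the comparison reverses. The skills-based format's applications skew toward healthcare, which has a lower base rate.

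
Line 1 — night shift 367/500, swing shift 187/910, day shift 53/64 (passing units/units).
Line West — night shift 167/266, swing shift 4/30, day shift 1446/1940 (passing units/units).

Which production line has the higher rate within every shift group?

Night shift: Line 1 367/500 = 73.4%, Line West 167/266 = 62.8% → Line 1
Swing shift: Line 1 187/910 = 20.5%, Line West 4/30 = 13.3% → Line 1
Day shift: Line 1 53/64 = 82.8%, Line West 1446/1940 = 74.5% → Line 1
Line 1 has the higher rate in all 3 groups.

Line 1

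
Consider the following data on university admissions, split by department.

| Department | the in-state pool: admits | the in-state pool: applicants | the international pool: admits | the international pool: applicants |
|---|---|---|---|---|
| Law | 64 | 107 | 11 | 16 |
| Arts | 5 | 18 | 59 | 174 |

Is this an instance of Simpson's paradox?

Yes

Law: the in-state pool 64/107 = 59.8%, the international pool 11/16 = 68.8% → the international pool
Arts: the in-state pool 5/18 = 27.8%, the international pool 59/174 = 33.9% → the international pool
Overall: the in-state pool 69/125 = 55.2%, the international pool 70/190 = 36.8% → the in-state pool
The international pool wins each department group but the in-state pool wins overall — the comparison reverses. The international pool's applicants skew toward Arts, which has a lower base rate.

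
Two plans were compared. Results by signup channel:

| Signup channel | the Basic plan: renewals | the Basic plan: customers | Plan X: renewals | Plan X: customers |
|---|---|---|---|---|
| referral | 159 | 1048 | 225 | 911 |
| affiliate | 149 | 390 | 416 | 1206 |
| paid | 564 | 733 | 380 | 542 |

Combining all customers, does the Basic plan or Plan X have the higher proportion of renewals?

the Basic plan

Referral: the Basic plan 159/1048 = 15.2%, Plan X 225/911 = 24.7% → Plan X
Affiliate: the Basic plan 149/390 = 38.2%, Plan X 416/1206 = 34.5% → the Basic plan
Paid: the Basic plan 564/733 = 76.9%, Plan X 380/542 = 70.1% → the Basic plan
Overall: the Basic plan 872/2171 = 40.2%, Plan X 1021/2659 = 38.4% → the Basic plan
(Neither sweeps every signup group, but the Basic plan has the higher pooled rate.)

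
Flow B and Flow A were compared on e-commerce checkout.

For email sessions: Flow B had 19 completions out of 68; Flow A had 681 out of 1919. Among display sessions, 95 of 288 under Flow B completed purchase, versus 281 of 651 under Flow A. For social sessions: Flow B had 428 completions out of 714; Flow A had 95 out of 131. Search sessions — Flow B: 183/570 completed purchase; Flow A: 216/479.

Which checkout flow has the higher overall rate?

Email: Flow B 19/68 = 27.9%, Flow A 681/1919 = 35.5% → Flow A
Display: Flow B 95/288 = 33.0%, Flow A 281/651 = 43.2% → Flow A
Social: Flow B 428/714 = 59.9%, Flow A 95/131 = 72.5% → Flow A
Search: Flow B 183/570 = 32.1%, Flow A 216/479 = 45.1% → Flow A
Overall: Flow B 725/1640 = 44.2%, Flow A 1273/3180 = 40.0% → Flow B
(Flow A wins every traffic group but Flow B wins overall — Flow A's sessions skew toward the low-rate email group.)

Flow B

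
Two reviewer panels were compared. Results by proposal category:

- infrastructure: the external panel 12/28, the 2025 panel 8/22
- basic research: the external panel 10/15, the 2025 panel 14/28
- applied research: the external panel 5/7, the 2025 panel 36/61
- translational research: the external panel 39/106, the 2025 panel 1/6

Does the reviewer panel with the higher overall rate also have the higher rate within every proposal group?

Infrastructure: the external panel 12/28 = 42.9%, the 2025 panel 8/22 = 36.4% → the external panel
Basic research: the external panel 10/15 = 66.7%, the 2025 panel 14/28 = 50.0% → the external panel
Applied research: the external panel 5/7 = 71.4%, the 2025 panel 36/61 = 59.0% → the external panel
Translational research: the external panel 39/106 = 36.8%, the 2025 panel 1/6 = 16.7% → the external panel
Overall: the external panel 66/156 = 42.3%, the 2025 panel 59/117 = 50.4% → the 2025 panel
The external panel wins each proposal group but the 2025 panel wins overall — the comparison reverses. The external panel's proposals skew toward translational research, which has a lower base rate.

No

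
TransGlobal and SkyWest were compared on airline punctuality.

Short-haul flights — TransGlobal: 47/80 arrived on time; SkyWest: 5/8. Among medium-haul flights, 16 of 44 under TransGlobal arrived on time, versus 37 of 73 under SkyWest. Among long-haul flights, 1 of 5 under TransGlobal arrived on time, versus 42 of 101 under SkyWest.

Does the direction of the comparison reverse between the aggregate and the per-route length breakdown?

Yes

Short-haul: TransGlobal 47/80 = 58.8%, SkyWest 5/8 = 62.5% → SkyWest
Medium-haul: TransGlobal 16/44 = 36.4%, SkyWest 37/73 = 50.7% → SkyWest
Long-haul: TransGlobal 1/5 = 20.0%, SkyWest 42/101 = 41.6% → SkyWest
Overall: TransGlobal 64/129 = 49.6%, SkyWest 84/182 = 46.2% → TransGlobal
SkyWest wins each route group but TransGlobal wins overall — the comparison reverses. SkyWest's flights skew toward long-haul, which has a lower base rate.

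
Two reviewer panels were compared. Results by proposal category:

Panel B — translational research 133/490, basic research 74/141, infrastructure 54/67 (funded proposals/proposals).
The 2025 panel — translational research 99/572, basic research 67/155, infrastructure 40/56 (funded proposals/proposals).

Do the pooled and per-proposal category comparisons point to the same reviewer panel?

Translational research: Panel B 133/490 = 27.1%, the 2025 panel 99/572 = 17.3% → Panel B
Basic research: Panel B 74/141 = 52.5%, the 2025 panel 67/155 = 43.2% → Panel B
Infrastructure: Panel B 54/67 = 80.6%, the 2025 panel 40/56 = 71.4% → Panel B
Overall: Panel B 261/698 = 37.4%, the 2025 panel 206/783 = 26.3% → Panel B
Panel B wins overall and in every proposal group — no reversal.

Yes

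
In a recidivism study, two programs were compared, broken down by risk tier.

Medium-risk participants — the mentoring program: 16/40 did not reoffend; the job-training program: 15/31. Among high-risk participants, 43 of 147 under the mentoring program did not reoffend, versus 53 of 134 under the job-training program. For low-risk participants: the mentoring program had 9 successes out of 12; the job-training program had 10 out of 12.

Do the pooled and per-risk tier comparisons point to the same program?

Yes

Medium-risk: the mentoring program 16/40 = 40.0%, the job-training program 15/31 = 48.4% → the job-training program
High-risk: the mentoring program 43/147 = 29.3%, the job-training program 53/134 = 39.6% → the job-training program
Low-risk: the mentoring program 9/12 = 75.0%, the job-training program 10/12 = 83.3% → the job-training program
Overall: the mentoring program 68/199 = 34.2%, the job-training program 78/177 = 44.1% → the job-training program
The job-training program wins overall and in every risk group — no reversal.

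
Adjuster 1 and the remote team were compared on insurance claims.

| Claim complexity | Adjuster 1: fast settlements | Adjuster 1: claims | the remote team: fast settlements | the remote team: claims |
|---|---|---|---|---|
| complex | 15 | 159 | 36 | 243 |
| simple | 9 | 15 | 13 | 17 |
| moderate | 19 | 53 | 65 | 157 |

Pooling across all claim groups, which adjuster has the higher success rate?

Complex: Adjuster 1 15/159 = 9.4%, the remote team 36/243 = 14.8% → the remote team
Simple: Adjuster 1 9/15 = 60.0%, the remote team 13/17 = 76.5% → the remote team
Moderate: Adjuster 1 19/53 = 35.8%, the remote team 65/157 = 41.4% → the remote team
Overall: Adjuster 1 43/227 = 18.9%, the remote team 114/417 = 27.3% → the remote team

the remote team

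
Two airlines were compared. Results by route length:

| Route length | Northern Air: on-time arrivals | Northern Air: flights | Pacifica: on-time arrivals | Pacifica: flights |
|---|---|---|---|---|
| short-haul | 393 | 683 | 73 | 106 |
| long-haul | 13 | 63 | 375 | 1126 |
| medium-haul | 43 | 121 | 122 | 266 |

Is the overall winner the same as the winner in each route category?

No

Short-haul: Northern Air 393/683 = 57.5%, Pacifica 73/106 = 68.9% → Pacifica
Long-haul: Northern Air 13/63 = 20.6%, Pacifica 375/1126 = 33.3% → Pacifica
Medium-haul: Northern Air 43/121 = 35.5%, Pacifica 122/266 = 45.9% → Pacifica
Overall: Northern Air 449/867 = 51.8%, Pacifica 570/1498 = 38.1% → Northern Air
Pacifica wins each route group but Northern Air wins overall — the comparison reverses. Pacifica's flights skew toward long-haul, which has a lower base rate.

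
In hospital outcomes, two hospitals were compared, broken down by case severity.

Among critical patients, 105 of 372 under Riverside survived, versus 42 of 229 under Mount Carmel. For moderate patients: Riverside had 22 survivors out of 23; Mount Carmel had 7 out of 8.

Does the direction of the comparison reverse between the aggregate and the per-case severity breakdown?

No

Critical: Riverside 105/372 = 28.2%, Mount Carmel 42/229 = 18.3% → Riverside
Moderate: Riverside 22/23 = 95.7%, Mount Carmel 7/8 = 87.5% → Riverside
Overall: Riverside 127/395 = 32.2%, Mount Carmel 49/237 = 20.7% → Riverside
Riverside wins overall and in every case group — no reversal.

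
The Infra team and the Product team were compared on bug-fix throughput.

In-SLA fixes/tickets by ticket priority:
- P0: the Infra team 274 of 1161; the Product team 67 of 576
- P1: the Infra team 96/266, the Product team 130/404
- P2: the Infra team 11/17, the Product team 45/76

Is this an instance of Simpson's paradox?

No

P0: the Infra team 274/1161 = 23.6%, the Product team 67/576 = 11.6% → the Infra team
P1: the Infra team 96/266 = 36.1%, the Product team 130/404 = 32.2% → the Infra team
P2: the Infra team 11/17 = 64.7%, the Product team 45/76 = 59.2% → the Infra team
Overall: the Infra team 381/1444 = 26.4%, the Product team 242/1056 = 22.9% → the Infra team
The Infra team wins overall and in every ticket group — no reversal.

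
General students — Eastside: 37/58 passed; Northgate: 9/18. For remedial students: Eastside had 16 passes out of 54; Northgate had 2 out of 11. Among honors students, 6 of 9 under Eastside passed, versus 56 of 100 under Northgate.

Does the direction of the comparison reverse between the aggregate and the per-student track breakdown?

Yes

General: Eastside 37/58 = 63.8%, Northgate 9/18 = 50.0% → Eastside
Remedial: Eastside 16/54 = 29.6%, Northgate 2/11 = 18.2% → Eastside
Honors: Eastside 6/9 = 66.7%, Northgate 56/100 = 56.0% → Eastside
Overall: Eastside 59/121 = 48.8%, Northgate 67/129 = 51.9% → Northgate
Eastside wins each student group but Northgate wins overall — the comparison reverses. Eastside's students skew toward remedial, which has a lower base rate.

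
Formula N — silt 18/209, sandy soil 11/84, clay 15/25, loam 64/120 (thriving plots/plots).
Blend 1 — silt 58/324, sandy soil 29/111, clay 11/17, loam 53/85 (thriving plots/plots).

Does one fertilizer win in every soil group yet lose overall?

No

Silt: Formula N 18/209 = 8.6%, Blend 1 58/324 = 17.9% → Blend 1
Sandy soil: Formula N 11/84 = 13.1%, Blend 1 29/111 = 26.1% → Blend 1
Clay: Formula N 15/25 = 60.0%, Blend 1 11/17 = 64.7% → Blend 1
Loam: Formula N 64/120 = 53.3%, Blend 1 53/85 = 62.4% → Blend 1
Overall: Formula N 108/438 = 24.7%, Blend 1 151/537 = 28.1% → Blend 1
Blend 1 wins overall and in every soil group — no reversal.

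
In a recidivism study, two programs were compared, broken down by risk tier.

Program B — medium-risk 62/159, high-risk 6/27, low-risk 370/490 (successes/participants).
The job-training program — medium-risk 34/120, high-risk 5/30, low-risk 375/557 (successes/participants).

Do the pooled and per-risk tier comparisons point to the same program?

Medium-risk: Program B 62/159 = 39.0%, the job-training program 34/120 = 28.3% → Program B
High-risk: Program B 6/27 = 22.2%, the job-training program 5/30 = 16.7% → Program B
Low-risk: Program B 370/490 = 75.5%, the job-training program 375/557 = 67.3% → Program B
Overall: Program B 438/676 = 64.8%, the job-training program 414/707 = 58.6% → Program B
Program B wins overall and in every risk group — no reversal.

Yes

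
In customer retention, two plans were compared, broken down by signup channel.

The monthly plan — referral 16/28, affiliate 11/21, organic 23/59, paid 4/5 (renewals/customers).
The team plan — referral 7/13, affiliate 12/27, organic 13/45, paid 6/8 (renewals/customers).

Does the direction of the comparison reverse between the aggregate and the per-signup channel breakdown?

No

Referral: the monthly plan 16/28 = 57.1%, the team plan 7/13 = 53.8% → the monthly plan
Affiliate: the monthly plan 11/21 = 52.4%, the team plan 12/27 = 44.4% → the monthly plan
Organic: the monthly plan 23/59 = 39.0%, the team plan 13/45 = 28.9% → the monthly plan
Paid: the monthly plan 4/5 = 80.0%, the team plan 6/8 = 75.0% → the monthly plan
Overall: the monthly plan 54/113 = 47.8%, the team plan 38/93 = 40.9% → the monthly plan
The monthly plan wins overall and in every signup group — no reversal.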